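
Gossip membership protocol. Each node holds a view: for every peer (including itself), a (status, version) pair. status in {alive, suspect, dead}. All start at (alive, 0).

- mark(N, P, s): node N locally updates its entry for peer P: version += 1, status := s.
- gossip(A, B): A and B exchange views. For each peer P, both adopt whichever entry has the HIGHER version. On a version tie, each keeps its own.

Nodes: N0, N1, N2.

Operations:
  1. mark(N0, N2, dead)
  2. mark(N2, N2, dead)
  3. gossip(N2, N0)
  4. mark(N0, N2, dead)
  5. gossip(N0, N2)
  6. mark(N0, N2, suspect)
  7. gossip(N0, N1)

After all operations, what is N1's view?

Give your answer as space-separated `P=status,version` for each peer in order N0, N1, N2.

Op 1: N0 marks N2=dead -> (dead,v1)
Op 2: N2 marks N2=dead -> (dead,v1)
Op 3: gossip N2<->N0 -> N2.N0=(alive,v0) N2.N1=(alive,v0) N2.N2=(dead,v1) | N0.N0=(alive,v0) N0.N1=(alive,v0) N0.N2=(dead,v1)
Op 4: N0 marks N2=dead -> (dead,v2)
Op 5: gossip N0<->N2 -> N0.N0=(alive,v0) N0.N1=(alive,v0) N0.N2=(dead,v2) | N2.N0=(alive,v0) N2.N1=(alive,v0) N2.N2=(dead,v2)
Op 6: N0 marks N2=suspect -> (suspect,v3)
Op 7: gossip N0<->N1 -> N0.N0=(alive,v0) N0.N1=(alive,v0) N0.N2=(suspect,v3) | N1.N0=(alive,v0) N1.N1=(alive,v0) N1.N2=(suspect,v3)

Answer: N0=alive,0 N1=alive,0 N2=suspect,3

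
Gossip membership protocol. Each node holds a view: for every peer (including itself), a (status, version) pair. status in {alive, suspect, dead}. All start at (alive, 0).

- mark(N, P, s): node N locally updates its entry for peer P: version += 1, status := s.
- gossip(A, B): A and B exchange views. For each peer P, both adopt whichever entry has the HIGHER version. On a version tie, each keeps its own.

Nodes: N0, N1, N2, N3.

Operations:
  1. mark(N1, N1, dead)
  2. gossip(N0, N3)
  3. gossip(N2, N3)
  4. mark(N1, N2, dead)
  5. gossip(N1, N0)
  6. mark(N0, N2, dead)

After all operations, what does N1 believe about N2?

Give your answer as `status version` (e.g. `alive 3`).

Answer: dead 1

Derivation:
Op 1: N1 marks N1=dead -> (dead,v1)
Op 2: gossip N0<->N3 -> N0.N0=(alive,v0) N0.N1=(alive,v0) N0.N2=(alive,v0) N0.N3=(alive,v0) | N3.N0=(alive,v0) N3.N1=(alive,v0) N3.N2=(alive,v0) N3.N3=(alive,v0)
Op 3: gossip N2<->N3 -> N2.N0=(alive,v0) N2.N1=(alive,v0) N2.N2=(alive,v0) N2.N3=(alive,v0) | N3.N0=(alive,v0) N3.N1=(alive,v0) N3.N2=(alive,v0) N3.N3=(alive,v0)
Op 4: N1 marks N2=dead -> (dead,v1)
Op 5: gossip N1<->N0 -> N1.N0=(alive,v0) N1.N1=(dead,v1) N1.N2=(dead,v1) N1.N3=(alive,v0) | N0.N0=(alive,v0) N0.N1=(dead,v1) N0.N2=(dead,v1) N0.N3=(alive,v0)
Op 6: N0 marks N2=dead -> (dead,v2)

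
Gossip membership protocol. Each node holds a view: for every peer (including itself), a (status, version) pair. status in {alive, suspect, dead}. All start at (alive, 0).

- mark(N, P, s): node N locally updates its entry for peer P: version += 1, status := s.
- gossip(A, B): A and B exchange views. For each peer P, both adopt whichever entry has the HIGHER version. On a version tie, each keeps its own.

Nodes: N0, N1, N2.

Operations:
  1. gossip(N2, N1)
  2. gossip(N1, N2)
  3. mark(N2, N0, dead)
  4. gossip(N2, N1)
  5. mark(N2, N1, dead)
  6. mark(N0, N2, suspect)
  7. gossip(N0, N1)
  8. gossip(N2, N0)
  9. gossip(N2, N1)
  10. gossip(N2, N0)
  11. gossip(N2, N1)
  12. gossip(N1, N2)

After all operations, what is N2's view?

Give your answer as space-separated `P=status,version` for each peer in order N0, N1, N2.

Op 1: gossip N2<->N1 -> N2.N0=(alive,v0) N2.N1=(alive,v0) N2.N2=(alive,v0) | N1.N0=(alive,v0) N1.N1=(alive,v0) N1.N2=(alive,v0)
Op 2: gossip N1<->N2 -> N1.N0=(alive,v0) N1.N1=(alive,v0) N1.N2=(alive,v0) | N2.N0=(alive,v0) N2.N1=(alive,v0) N2.N2=(alive,v0)
Op 3: N2 marks N0=dead -> (dead,v1)
Op 4: gossip N2<->N1 -> N2.N0=(dead,v1) N2.N1=(alive,v0) N2.N2=(alive,v0) | N1.N0=(dead,v1) N1.N1=(alive,v0) N1.N2=(alive,v0)
Op 5: N2 marks N1=dead -> (dead,v1)
Op 6: N0 marks N2=suspect -> (suspect,v1)
Op 7: gossip N0<->N1 -> N0.N0=(dead,v1) N0.N1=(alive,v0) N0.N2=(suspect,v1) | N1.N0=(dead,v1) N1.N1=(alive,v0) N1.N2=(suspect,v1)
Op 8: gossip N2<->N0 -> N2.N0=(dead,v1) N2.N1=(dead,v1) N2.N2=(suspect,v1) | N0.N0=(dead,v1) N0.N1=(dead,v1) N0.N2=(suspect,v1)
Op 9: gossip N2<->N1 -> N2.N0=(dead,v1) N2.N1=(dead,v1) N2.N2=(suspect,v1) | N1.N0=(dead,v1) N1.N1=(dead,v1) N1.N2=(suspect,v1)
Op 10: gossip N2<->N0 -> N2.N0=(dead,v1) N2.N1=(dead,v1) N2.N2=(suspect,v1) | N0.N0=(dead,v1) N0.N1=(dead,v1) N0.N2=(suspect,v1)
Op 11: gossip N2<->N1 -> N2.N0=(dead,v1) N2.N1=(dead,v1) N2.N2=(suspect,v1) | N1.N0=(dead,v1) N1.N1=(dead,v1) N1.N2=(suspect,v1)
Op 12: gossip N1<->N2 -> N1.N0=(dead,v1) N1.N1=(dead,v1) N1.N2=(suspect,v1) | N2.N0=(dead,v1) N2.N1=(dead,v1) N2.N2=(suspect,v1)

Answer: N0=dead,1 N1=dead,1 N2=suspect,1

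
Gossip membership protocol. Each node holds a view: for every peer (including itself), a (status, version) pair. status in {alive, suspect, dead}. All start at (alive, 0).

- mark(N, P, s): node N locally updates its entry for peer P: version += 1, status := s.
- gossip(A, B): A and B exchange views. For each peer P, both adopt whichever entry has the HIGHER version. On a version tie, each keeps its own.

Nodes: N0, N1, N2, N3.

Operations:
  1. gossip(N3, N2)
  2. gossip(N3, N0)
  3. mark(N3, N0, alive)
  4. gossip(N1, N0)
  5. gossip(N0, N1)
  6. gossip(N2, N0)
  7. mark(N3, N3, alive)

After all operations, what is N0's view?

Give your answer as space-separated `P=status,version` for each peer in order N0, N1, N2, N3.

Answer: N0=alive,0 N1=alive,0 N2=alive,0 N3=alive,0

Derivation:
Op 1: gossip N3<->N2 -> N3.N0=(alive,v0) N3.N1=(alive,v0) N3.N2=(alive,v0) N3.N3=(alive,v0) | N2.N0=(alive,v0) N2.N1=(alive,v0) N2.N2=(alive,v0) N2.N3=(alive,v0)
Op 2: gossip N3<->N0 -> N3.N0=(alive,v0) N3.N1=(alive,v0) N3.N2=(alive,v0) N3.N3=(alive,v0) | N0.N0=(alive,v0) N0.N1=(alive,v0) N0.N2=(alive,v0) N0.N3=(alive,v0)
Op 3: N3 marks N0=alive -> (alive,v1)
Op 4: gossip N1<->N0 -> N1.N0=(alive,v0) N1.N1=(alive,v0) N1.N2=(alive,v0) N1.N3=(alive,v0) | N0.N0=(alive,v0) N0.N1=(alive,v0) N0.N2=(alive,v0) N0.N3=(alive,v0)
Op 5: gossip N0<->N1 -> N0.N0=(alive,v0) N0.N1=(alive,v0) N0.N2=(alive,v0) N0.N3=(alive,v0) | N1.N0=(alive,v0) N1.N1=(alive,v0) N1.N2=(alive,v0) N1.N3=(alive,v0)
Op 6: gossip N2<->N0 -> N2.N0=(alive,v0) N2.N1=(alive,v0) N2.N2=(alive,v0) N2.N3=(alive,v0) | N0.N0=(alive,v0) N0.N1=(alive,v0) N0.N2=(alive,v0) N0.N3=(alive,v0)
Op 7: N3 marks N3=alive -> (alive,v1)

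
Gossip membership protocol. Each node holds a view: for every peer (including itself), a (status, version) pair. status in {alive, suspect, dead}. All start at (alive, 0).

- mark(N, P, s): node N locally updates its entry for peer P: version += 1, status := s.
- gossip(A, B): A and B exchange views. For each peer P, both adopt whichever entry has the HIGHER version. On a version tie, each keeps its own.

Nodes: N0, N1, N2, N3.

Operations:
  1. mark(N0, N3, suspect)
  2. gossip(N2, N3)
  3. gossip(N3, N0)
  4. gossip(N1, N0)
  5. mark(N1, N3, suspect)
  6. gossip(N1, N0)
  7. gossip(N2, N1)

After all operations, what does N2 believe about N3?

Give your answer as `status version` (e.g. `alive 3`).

Answer: suspect 2

Derivation:
Op 1: N0 marks N3=suspect -> (suspect,v1)
Op 2: gossip N2<->N3 -> N2.N0=(alive,v0) N2.N1=(alive,v0) N2.N2=(alive,v0) N2.N3=(alive,v0) | N3.N0=(alive,v0) N3.N1=(alive,v0) N3.N2=(alive,v0) N3.N3=(alive,v0)
Op 3: gossip N3<->N0 -> N3.N0=(alive,v0) N3.N1=(alive,v0) N3.N2=(alive,v0) N3.N3=(suspect,v1) | N0.N0=(alive,v0) N0.N1=(alive,v0) N0.N2=(alive,v0) N0.N3=(suspect,v1)
Op 4: gossip N1<->N0 -> N1.N0=(alive,v0) N1.N1=(alive,v0) N1.N2=(alive,v0) N1.N3=(suspect,v1) | N0.N0=(alive,v0) N0.N1=(alive,v0) N0.N2=(alive,v0) N0.N3=(suspect,v1)
Op 5: N1 marks N3=suspect -> (suspect,v2)
Op 6: gossip N1<->N0 -> N1.N0=(alive,v0) N1.N1=(alive,v0) N1.N2=(alive,v0) N1.N3=(suspect,v2) | N0.N0=(alive,v0) N0.N1=(alive,v0) N0.N2=(alive,v0) N0.N3=(suspect,v2)
Op 7: gossip N2<->N1 -> N2.N0=(alive,v0) N2.N1=(alive,v0) N2.N2=(alive,v0) N2.N3=(suspect,v2) | N1.N0=(alive,v0) N1.N1=(alive,v0) N1.N2=(alive,v0) N1.N3=(suspect,v2)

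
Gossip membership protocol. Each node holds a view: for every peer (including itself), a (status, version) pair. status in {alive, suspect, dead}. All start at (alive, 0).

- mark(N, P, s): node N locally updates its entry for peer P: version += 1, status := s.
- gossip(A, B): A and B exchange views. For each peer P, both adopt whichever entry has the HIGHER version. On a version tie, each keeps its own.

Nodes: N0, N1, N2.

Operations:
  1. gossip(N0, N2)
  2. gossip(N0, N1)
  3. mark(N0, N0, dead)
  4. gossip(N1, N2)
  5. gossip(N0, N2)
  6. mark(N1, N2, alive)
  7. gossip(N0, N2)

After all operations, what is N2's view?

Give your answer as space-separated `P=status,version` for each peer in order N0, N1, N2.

Op 1: gossip N0<->N2 -> N0.N0=(alive,v0) N0.N1=(alive,v0) N0.N2=(alive,v0) | N2.N0=(alive,v0) N2.N1=(alive,v0) N2.N2=(alive,v0)
Op 2: gossip N0<->N1 -> N0.N0=(alive,v0) N0.N1=(alive,v0) N0.N2=(alive,v0) | N1.N0=(alive,v0) N1.N1=(alive,v0) N1.N2=(alive,v0)
Op 3: N0 marks N0=dead -> (dead,v1)
Op 4: gossip N1<->N2 -> N1.N0=(alive,v0) N1.N1=(alive,v0) N1.N2=(alive,v0) | N2.N0=(alive,v0) N2.N1=(alive,v0) N2.N2=(alive,v0)
Op 5: gossip N0<->N2 -> N0.N0=(dead,v1) N0.N1=(alive,v0) N0.N2=(alive,v0) | N2.N0=(dead,v1) N2.N1=(alive,v0) N2.N2=(alive,v0)
Op 6: N1 marks N2=alive -> (alive,v1)
Op 7: gossip N0<->N2 -> N0.N0=(dead,v1) N0.N1=(alive,v0) N0.N2=(alive,v0) | N2.N0=(dead,v1) N2.N1=(alive,v0) N2.N2=(alive,v0)

Answer: N0=dead,1 N1=alive,0 N2=alive,0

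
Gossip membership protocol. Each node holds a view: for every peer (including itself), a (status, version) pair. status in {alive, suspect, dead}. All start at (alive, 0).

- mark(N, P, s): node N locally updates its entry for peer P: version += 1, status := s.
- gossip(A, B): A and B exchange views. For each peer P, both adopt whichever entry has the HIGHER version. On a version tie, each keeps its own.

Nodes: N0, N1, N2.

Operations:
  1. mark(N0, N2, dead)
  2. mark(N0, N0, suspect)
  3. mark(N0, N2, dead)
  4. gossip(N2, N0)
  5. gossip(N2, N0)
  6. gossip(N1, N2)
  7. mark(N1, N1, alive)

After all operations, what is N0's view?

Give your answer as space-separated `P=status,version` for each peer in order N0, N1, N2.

Answer: N0=suspect,1 N1=alive,0 N2=dead,2

Derivation:
Op 1: N0 marks N2=dead -> (dead,v1)
Op 2: N0 marks N0=suspect -> (suspect,v1)
Op 3: N0 marks N2=dead -> (dead,v2)
Op 4: gossip N2<->N0 -> N2.N0=(suspect,v1) N2.N1=(alive,v0) N2.N2=(dead,v2) | N0.N0=(suspect,v1) N0.N1=(alive,v0) N0.N2=(dead,v2)
Op 5: gossip N2<->N0 -> N2.N0=(suspect,v1) N2.N1=(alive,v0) N2.N2=(dead,v2) | N0.N0=(suspect,v1) N0.N1=(alive,v0) N0.N2=(dead,v2)
Op 6: gossip N1<->N2 -> N1.N0=(suspect,v1) N1.N1=(alive,v0) N1.N2=(dead,v2) | N2.N0=(suspect,v1) N2.N1=(alive,v0) N2.N2=(dead,v2)
Op 7: N1 marks N1=alive -> (alive,v1)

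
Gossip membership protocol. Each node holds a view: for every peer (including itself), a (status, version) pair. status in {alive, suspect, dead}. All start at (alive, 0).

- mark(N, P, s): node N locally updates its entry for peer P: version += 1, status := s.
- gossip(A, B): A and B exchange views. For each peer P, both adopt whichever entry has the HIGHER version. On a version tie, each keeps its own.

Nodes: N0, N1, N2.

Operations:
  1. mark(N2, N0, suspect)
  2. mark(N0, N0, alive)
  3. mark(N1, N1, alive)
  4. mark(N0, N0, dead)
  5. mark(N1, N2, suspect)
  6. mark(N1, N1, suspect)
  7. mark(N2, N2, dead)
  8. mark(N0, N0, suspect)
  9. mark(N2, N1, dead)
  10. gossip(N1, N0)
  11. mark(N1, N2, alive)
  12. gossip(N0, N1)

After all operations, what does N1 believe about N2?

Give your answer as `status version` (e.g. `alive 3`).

Op 1: N2 marks N0=suspect -> (suspect,v1)
Op 2: N0 marks N0=alive -> (alive,v1)
Op 3: N1 marks N1=alive -> (alive,v1)
Op 4: N0 marks N0=dead -> (dead,v2)
Op 5: N1 marks N2=suspect -> (suspect,v1)
Op 6: N1 marks N1=suspect -> (suspect,v2)
Op 7: N2 marks N2=dead -> (dead,v1)
Op 8: N0 marks N0=suspect -> (suspect,v3)
Op 9: N2 marks N1=dead -> (dead,v1)
Op 10: gossip N1<->N0 -> N1.N0=(suspect,v3) N1.N1=(suspect,v2) N1.N2=(suspect,v1) | N0.N0=(suspect,v3) N0.N1=(suspect,v2) N0.N2=(suspect,v1)
Op 11: N1 marks N2=alive -> (alive,v2)
Op 12: gossip N0<->N1 -> N0.N0=(suspect,v3) N0.N1=(suspect,v2) N0.N2=(alive,v2) | N1.N0=(suspect,v3) N1.N1=(suspect,v2) N1.N2=(alive,v2)

Answer: alive 2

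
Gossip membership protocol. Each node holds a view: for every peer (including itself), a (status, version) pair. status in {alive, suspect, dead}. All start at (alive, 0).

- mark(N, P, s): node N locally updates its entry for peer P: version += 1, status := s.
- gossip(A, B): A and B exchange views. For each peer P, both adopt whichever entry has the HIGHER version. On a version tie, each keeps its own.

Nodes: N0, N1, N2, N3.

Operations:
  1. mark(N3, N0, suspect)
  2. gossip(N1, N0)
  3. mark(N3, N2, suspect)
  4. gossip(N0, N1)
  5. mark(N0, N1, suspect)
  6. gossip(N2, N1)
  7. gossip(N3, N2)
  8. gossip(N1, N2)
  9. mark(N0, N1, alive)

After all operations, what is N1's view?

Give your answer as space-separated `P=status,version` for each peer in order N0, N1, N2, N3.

Answer: N0=suspect,1 N1=alive,0 N2=suspect,1 N3=alive,0

Derivation:
Op 1: N3 marks N0=suspect -> (suspect,v1)
Op 2: gossip N1<->N0 -> N1.N0=(alive,v0) N1.N1=(alive,v0) N1.N2=(alive,v0) N1.N3=(alive,v0) | N0.N0=(alive,v0) N0.N1=(alive,v0) N0.N2=(alive,v0) N0.N3=(alive,v0)
Op 3: N3 marks N2=suspect -> (suspect,v1)
Op 4: gossip N0<->N1 -> N0.N0=(alive,v0) N0.N1=(alive,v0) N0.N2=(alive,v0) N0.N3=(alive,v0) | N1.N0=(alive,v0) N1.N1=(alive,v0) N1.N2=(alive,v0) N1.N3=(alive,v0)
Op 5: N0 marks N1=suspect -> (suspect,v1)
Op 6: gossip N2<->N1 -> N2.N0=(alive,v0) N2.N1=(alive,v0) N2.N2=(alive,v0) N2.N3=(alive,v0) | N1.N0=(alive,v0) N1.N1=(alive,v0) N1.N2=(alive,v0) N1.N3=(alive,v0)
Op 7: gossip N3<->N2 -> N3.N0=(suspect,v1) N3.N1=(alive,v0) N3.N2=(suspect,v1) N3.N3=(alive,v0) | N2.N0=(suspect,v1) N2.N1=(alive,v0) N2.N2=(suspect,v1) N2.N3=(alive,v0)
Op 8: gossip N1<->N2 -> N1.N0=(suspect,v1) N1.N1=(alive,v0) N1.N2=(suspect,v1) N1.N3=(alive,v0) | N2.N0=(suspect,v1) N2.N1=(alive,v0) N2.N2=(suspect,v1) N2.N3=(alive,v0)
Op 9: N0 marks N1=alive -> (alive,v2)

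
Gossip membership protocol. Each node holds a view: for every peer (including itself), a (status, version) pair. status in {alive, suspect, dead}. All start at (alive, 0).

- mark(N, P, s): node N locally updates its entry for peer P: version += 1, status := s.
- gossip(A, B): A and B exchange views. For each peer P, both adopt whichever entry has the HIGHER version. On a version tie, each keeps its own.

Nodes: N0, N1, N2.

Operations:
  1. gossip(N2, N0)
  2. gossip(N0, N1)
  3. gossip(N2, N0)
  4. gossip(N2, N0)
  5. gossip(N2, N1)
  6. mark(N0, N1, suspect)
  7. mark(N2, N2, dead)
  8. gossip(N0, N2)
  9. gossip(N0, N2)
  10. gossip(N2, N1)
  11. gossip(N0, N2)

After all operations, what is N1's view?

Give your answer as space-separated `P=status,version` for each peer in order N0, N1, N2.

Answer: N0=alive,0 N1=suspect,1 N2=dead,1

Derivation:
Op 1: gossip N2<->N0 -> N2.N0=(alive,v0) N2.N1=(alive,v0) N2.N2=(alive,v0) | N0.N0=(alive,v0) N0.N1=(alive,v0) N0.N2=(alive,v0)
Op 2: gossip N0<->N1 -> N0.N0=(alive,v0) N0.N1=(alive,v0) N0.N2=(alive,v0) | N1.N0=(alive,v0) N1.N1=(alive,v0) N1.N2=(alive,v0)
Op 3: gossip N2<->N0 -> N2.N0=(alive,v0) N2.N1=(alive,v0) N2.N2=(alive,v0) | N0.N0=(alive,v0) N0.N1=(alive,v0) N0.N2=(alive,v0)
Op 4: gossip N2<->N0 -> N2.N0=(alive,v0) N2.N1=(alive,v0) N2.N2=(alive,v0) | N0.N0=(alive,v0) N0.N1=(alive,v0) N0.N2=(alive,v0)
Op 5: gossip N2<->N1 -> N2.N0=(alive,v0) N2.N1=(alive,v0) N2.N2=(alive,v0) | N1.N0=(alive,v0) N1.N1=(alive,v0) N1.N2=(alive,v0)
Op 6: N0 marks N1=suspect -> (suspect,v1)
Op 7: N2 marks N2=dead -> (dead,v1)
Op 8: gossip N0<->N2 -> N0.N0=(alive,v0) N0.N1=(suspect,v1) N0.N2=(dead,v1) | N2.N0=(alive,v0) N2.N1=(suspect,v1) N2.N2=(dead,v1)
Op 9: gossip N0<->N2 -> N0.N0=(alive,v0) N0.N1=(suspect,v1) N0.N2=(dead,v1) | N2.N0=(alive,v0) N2.N1=(suspect,v1) N2.N2=(dead,v1)
Op 10: gossip N2<->N1 -> N2.N0=(alive,v0) N2.N1=(suspect,v1) N2.N2=(dead,v1) | N1.N0=(alive,v0) N1.N1=(suspect,v1) N1.N2=(dead,v1)
Op 11: gossip N0<->N2 -> N0.N0=(alive,v0) N0.N1=(suspect,v1) N0.N2=(dead,v1) | N2.N0=(alive,v0) N2.N1=(suspect,v1) N2.N2=(dead,v1)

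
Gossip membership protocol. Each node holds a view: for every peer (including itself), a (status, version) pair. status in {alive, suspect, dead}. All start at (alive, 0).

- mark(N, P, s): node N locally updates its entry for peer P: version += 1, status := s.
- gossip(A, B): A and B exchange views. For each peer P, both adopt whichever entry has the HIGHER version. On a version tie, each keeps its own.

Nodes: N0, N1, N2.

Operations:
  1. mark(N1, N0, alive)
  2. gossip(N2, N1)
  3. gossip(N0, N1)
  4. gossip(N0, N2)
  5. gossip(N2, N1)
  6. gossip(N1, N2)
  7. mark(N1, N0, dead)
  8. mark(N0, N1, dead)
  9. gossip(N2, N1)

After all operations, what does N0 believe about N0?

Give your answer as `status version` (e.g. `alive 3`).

Op 1: N1 marks N0=alive -> (alive,v1)
Op 2: gossip N2<->N1 -> N2.N0=(alive,v1) N2.N1=(alive,v0) N2.N2=(alive,v0) | N1.N0=(alive,v1) N1.N1=(alive,v0) N1.N2=(alive,v0)
Op 3: gossip N0<->N1 -> N0.N0=(alive,v1) N0.N1=(alive,v0) N0.N2=(alive,v0) | N1.N0=(alive,v1) N1.N1=(alive,v0) N1.N2=(alive,v0)
Op 4: gossip N0<->N2 -> N0.N0=(alive,v1) N0.N1=(alive,v0) N0.N2=(alive,v0) | N2.N0=(alive,v1) N2.N1=(alive,v0) N2.N2=(alive,v0)
Op 5: gossip N2<->N1 -> N2.N0=(alive,v1) N2.N1=(alive,v0) N2.N2=(alive,v0) | N1.N0=(alive,v1) N1.N1=(alive,v0) N1.N2=(alive,v0)
Op 6: gossip N1<->N2 -> N1.N0=(alive,v1) N1.N1=(alive,v0) N1.N2=(alive,v0) | N2.N0=(alive,v1) N2.N1=(alive,v0) N2.N2=(alive,v0)
Op 7: N1 marks N0=dead -> (dead,v2)
Op 8: N0 marks N1=dead -> (dead,v1)
Op 9: gossip N2<->N1 -> N2.N0=(dead,v2) N2.N1=(alive,v0) N2.N2=(alive,v0) | N1.N0=(dead,v2) N1.N1=(alive,v0) N1.N2=(alive,v0)

Answer: alive 1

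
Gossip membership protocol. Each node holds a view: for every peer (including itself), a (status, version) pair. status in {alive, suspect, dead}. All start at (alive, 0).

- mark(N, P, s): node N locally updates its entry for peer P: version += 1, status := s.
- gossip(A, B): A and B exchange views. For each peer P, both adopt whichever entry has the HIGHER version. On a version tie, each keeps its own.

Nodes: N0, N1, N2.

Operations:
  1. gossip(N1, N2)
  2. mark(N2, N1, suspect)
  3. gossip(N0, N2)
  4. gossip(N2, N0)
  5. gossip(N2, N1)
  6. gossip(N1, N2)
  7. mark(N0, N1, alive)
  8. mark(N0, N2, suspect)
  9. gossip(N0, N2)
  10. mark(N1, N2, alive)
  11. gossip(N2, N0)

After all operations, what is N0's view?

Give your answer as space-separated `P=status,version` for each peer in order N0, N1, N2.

Answer: N0=alive,0 N1=alive,2 N2=suspect,1

Derivation:
Op 1: gossip N1<->N2 -> N1.N0=(alive,v0) N1.N1=(alive,v0) N1.N2=(alive,v0) | N2.N0=(alive,v0) N2.N1=(alive,v0) N2.N2=(alive,v0)
Op 2: N2 marks N1=suspect -> (suspect,v1)
Op 3: gossip N0<->N2 -> N0.N0=(alive,v0) N0.N1=(suspect,v1) N0.N2=(alive,v0) | N2.N0=(alive,v0) N2.N1=(suspect,v1) N2.N2=(alive,v0)
Op 4: gossip N2<->N0 -> N2.N0=(alive,v0) N2.N1=(suspect,v1) N2.N2=(alive,v0) | N0.N0=(alive,v0) N0.N1=(suspect,v1) N0.N2=(alive,v0)
Op 5: gossip N2<->N1 -> N2.N0=(alive,v0) N2.N1=(suspect,v1) N2.N2=(alive,v0) | N1.N0=(alive,v0) N1.N1=(suspect,v1) N1.N2=(alive,v0)
Op 6: gossip N1<->N2 -> N1.N0=(alive,v0) N1.N1=(suspect,v1) N1.N2=(alive,v0) | N2.N0=(alive,v0) N2.N1=(suspect,v1) N2.N2=(alive,v0)
Op 7: N0 marks N1=alive -> (alive,v2)
Op 8: N0 marks N2=suspect -> (suspect,v1)
Op 9: gossip N0<->N2 -> N0.N0=(alive,v0) N0.N1=(alive,v2) N0.N2=(suspect,v1) | N2.N0=(alive,v0) N2.N1=(alive,v2) N2.N2=(suspect,v1)
Op 10: N1 marks N2=alive -> (alive,v1)
Op 11: gossip N2<->N0 -> N2.N0=(alive,v0) N2.N1=(alive,v2) N2.N2=(suspect,v1) | N0.N0=(alive,v0) N0.N1=(alive,v2) N0.N2=(suspect,v1)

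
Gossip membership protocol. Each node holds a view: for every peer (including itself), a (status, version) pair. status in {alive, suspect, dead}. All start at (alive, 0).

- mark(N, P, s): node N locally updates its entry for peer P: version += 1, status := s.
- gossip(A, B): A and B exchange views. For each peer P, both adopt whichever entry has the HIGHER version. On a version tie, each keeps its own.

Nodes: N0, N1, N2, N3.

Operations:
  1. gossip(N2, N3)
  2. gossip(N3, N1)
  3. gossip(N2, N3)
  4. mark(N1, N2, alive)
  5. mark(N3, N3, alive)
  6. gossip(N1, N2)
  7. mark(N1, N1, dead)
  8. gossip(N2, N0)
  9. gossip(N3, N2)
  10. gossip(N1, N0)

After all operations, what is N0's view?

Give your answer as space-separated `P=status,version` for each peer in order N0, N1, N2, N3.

Answer: N0=alive,0 N1=dead,1 N2=alive,1 N3=alive,0

Derivation:
Op 1: gossip N2<->N3 -> N2.N0=(alive,v0) N2.N1=(alive,v0) N2.N2=(alive,v0) N2.N3=(alive,v0) | N3.N0=(alive,v0) N3.N1=(alive,v0) N3.N2=(alive,v0) N3.N3=(alive,v0)
Op 2: gossip N3<->N1 -> N3.N0=(alive,v0) N3.N1=(alive,v0) N3.N2=(alive,v0) N3.N3=(alive,v0) | N1.N0=(alive,v0) N1.N1=(alive,v0) N1.N2=(alive,v0) N1.N3=(alive,v0)
Op 3: gossip N2<->N3 -> N2.N0=(alive,v0) N2.N1=(alive,v0) N2.N2=(alive,v0) N2.N3=(alive,v0) | N3.N0=(alive,v0) N3.N1=(alive,v0) N3.N2=(alive,v0) N3.N3=(alive,v0)
Op 4: N1 marks N2=alive -> (alive,v1)
Op 5: N3 marks N3=alive -> (alive,v1)
Op 6: gossip N1<->N2 -> N1.N0=(alive,v0) N1.N1=(alive,v0) N1.N2=(alive,v1) N1.N3=(alive,v0) | N2.N0=(alive,v0) N2.N1=(alive,v0) N2.N2=(alive,v1) N2.N3=(alive,v0)
Op 7: N1 marks N1=dead -> (dead,v1)
Op 8: gossip N2<->N0 -> N2.N0=(alive,v0) N2.N1=(alive,v0) N2.N2=(alive,v1) N2.N3=(alive,v0) | N0.N0=(alive,v0) N0.N1=(alive,v0) N0.N2=(alive,v1) N0.N3=(alive,v0)
Op 9: gossip N3<->N2 -> N3.N0=(alive,v0) N3.N1=(alive,v0) N3.N2=(alive,v1) N3.N3=(alive,v1) | N2.N0=(alive,v0) N2.N1=(alive,v0) N2.N2=(alive,v1) N2.N3=(alive,v1)
Op 10: gossip N1<->N0 -> N1.N0=(alive,v0) N1.N1=(dead,v1) N1.N2=(alive,v1) N1.N3=(alive,v0) | N0.N0=(alive,v0) N0.N1=(dead,v1) N0.N2=(alive,v1) N0.N3=(alive,v0)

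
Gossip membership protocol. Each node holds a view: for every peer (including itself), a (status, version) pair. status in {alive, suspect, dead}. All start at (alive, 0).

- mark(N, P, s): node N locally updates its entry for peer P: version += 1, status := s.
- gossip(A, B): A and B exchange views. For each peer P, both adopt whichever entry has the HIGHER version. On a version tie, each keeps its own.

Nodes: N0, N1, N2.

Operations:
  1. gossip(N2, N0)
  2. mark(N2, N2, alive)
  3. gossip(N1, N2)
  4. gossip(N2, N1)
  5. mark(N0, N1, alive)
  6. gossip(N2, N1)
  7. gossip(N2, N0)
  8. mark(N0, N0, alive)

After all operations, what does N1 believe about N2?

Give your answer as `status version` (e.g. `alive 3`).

Answer: alive 1

Derivation:
Op 1: gossip N2<->N0 -> N2.N0=(alive,v0) N2.N1=(alive,v0) N2.N2=(alive,v0) | N0.N0=(alive,v0) N0.N1=(alive,v0) N0.N2=(alive,v0)
Op 2: N2 marks N2=alive -> (alive,v1)
Op 3: gossip N1<->N2 -> N1.N0=(alive,v0) N1.N1=(alive,v0) N1.N2=(alive,v1) | N2.N0=(alive,v0) N2.N1=(alive,v0) N2.N2=(alive,v1)
Op 4: gossip N2<->N1 -> N2.N0=(alive,v0) N2.N1=(alive,v0) N2.N2=(alive,v1) | N1.N0=(alive,v0) N1.N1=(alive,v0) N1.N2=(alive,v1)
Op 5: N0 marks N1=alive -> (alive,v1)
Op 6: gossip N2<->N1 -> N2.N0=(alive,v0) N2.N1=(alive,v0) N2.N2=(alive,v1) | N1.N0=(alive,v0) N1.N1=(alive,v0) N1.N2=(alive,v1)
Op 7: gossip N2<->N0 -> N2.N0=(alive,v0) N2.N1=(alive,v1) N2.N2=(alive,v1) | N0.N0=(alive,v0) N0.N1=(alive,v1) N0.N2=(alive,v1)
Op 8: N0 marks N0=alive -> (alive,v1)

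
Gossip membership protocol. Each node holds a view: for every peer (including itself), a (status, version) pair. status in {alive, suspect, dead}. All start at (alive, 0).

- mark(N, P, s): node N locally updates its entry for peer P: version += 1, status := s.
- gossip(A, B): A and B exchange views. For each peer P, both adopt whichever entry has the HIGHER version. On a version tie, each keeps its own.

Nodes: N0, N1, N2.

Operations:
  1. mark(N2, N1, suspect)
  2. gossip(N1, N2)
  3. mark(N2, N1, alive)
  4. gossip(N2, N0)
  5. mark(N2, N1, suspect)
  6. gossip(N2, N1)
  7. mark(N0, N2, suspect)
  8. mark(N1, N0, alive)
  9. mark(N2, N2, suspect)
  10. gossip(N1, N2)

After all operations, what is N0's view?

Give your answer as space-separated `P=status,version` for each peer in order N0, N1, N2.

Answer: N0=alive,0 N1=alive,2 N2=suspect,1

Derivation:
Op 1: N2 marks N1=suspect -> (suspect,v1)
Op 2: gossip N1<->N2 -> N1.N0=(alive,v0) N1.N1=(suspect,v1) N1.N2=(alive,v0) | N2.N0=(alive,v0) N2.N1=(suspect,v1) N2.N2=(alive,v0)
Op 3: N2 marks N1=alive -> (alive,v2)
Op 4: gossip N2<->N0 -> N2.N0=(alive,v0) N2.N1=(alive,v2) N2.N2=(alive,v0) | N0.N0=(alive,v0) N0.N1=(alive,v2) N0.N2=(alive,v0)
Op 5: N2 marks N1=suspect -> (suspect,v3)
Op 6: gossip N2<->N1 -> N2.N0=(alive,v0) N2.N1=(suspect,v3) N2.N2=(alive,v0) | N1.N0=(alive,v0) N1.N1=(suspect,v3) N1.N2=(alive,v0)
Op 7: N0 marks N2=suspect -> (suspect,v1)
Op 8: N1 marks N0=alive -> (alive,v1)
Op 9: N2 marks N2=suspect -> (suspect,v1)
Op 10: gossip N1<->N2 -> N1.N0=(alive,v1) N1.N1=(suspect,v3) N1.N2=(suspect,v1) | N2.N0=(alive,v1) N2.N1=(suspect,v3) N2.N2=(suspect,v1)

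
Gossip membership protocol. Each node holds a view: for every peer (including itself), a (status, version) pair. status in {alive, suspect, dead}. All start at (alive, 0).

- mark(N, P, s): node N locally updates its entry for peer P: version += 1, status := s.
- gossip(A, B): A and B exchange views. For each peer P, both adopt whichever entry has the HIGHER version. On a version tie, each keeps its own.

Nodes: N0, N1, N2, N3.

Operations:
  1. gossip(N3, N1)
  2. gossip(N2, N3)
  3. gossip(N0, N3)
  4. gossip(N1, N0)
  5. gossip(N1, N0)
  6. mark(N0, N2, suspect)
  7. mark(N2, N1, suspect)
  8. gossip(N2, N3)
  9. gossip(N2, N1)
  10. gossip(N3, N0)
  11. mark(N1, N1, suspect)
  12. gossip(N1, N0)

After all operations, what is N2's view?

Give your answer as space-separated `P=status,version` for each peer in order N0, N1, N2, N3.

Answer: N0=alive,0 N1=suspect,1 N2=alive,0 N3=alive,0

Derivation:
Op 1: gossip N3<->N1 -> N3.N0=(alive,v0) N3.N1=(alive,v0) N3.N2=(alive,v0) N3.N3=(alive,v0) | N1.N0=(alive,v0) N1.N1=(alive,v0) N1.N2=(alive,v0) N1.N3=(alive,v0)
Op 2: gossip N2<->N3 -> N2.N0=(alive,v0) N2.N1=(alive,v0) N2.N2=(alive,v0) N2.N3=(alive,v0) | N3.N0=(alive,v0) N3.N1=(alive,v0) N3.N2=(alive,v0) N3.N3=(alive,v0)
Op 3: gossip N0<->N3 -> N0.N0=(alive,v0) N0.N1=(alive,v0) N0.N2=(alive,v0) N0.N3=(alive,v0) | N3.N0=(alive,v0) N3.N1=(alive,v0) N3.N2=(alive,v0) N3.N3=(alive,v0)
Op 4: gossip N1<->N0 -> N1.N0=(alive,v0) N1.N1=(alive,v0) N1.N2=(alive,v0) N1.N3=(alive,v0) | N0.N0=(alive,v0) N0.N1=(alive,v0) N0.N2=(alive,v0) N0.N3=(alive,v0)
Op 5: gossip N1<->N0 -> N1.N0=(alive,v0) N1.N1=(alive,v0) N1.N2=(alive,v0) N1.N3=(alive,v0) | N0.N0=(alive,v0) N0.N1=(alive,v0) N0.N2=(alive,v0) N0.N3=(alive,v0)
Op 6: N0 marks N2=suspect -> (suspect,v1)
Op 7: N2 marks N1=suspect -> (suspect,v1)
Op 8: gossip N2<->N3 -> N2.N0=(alive,v0) N2.N1=(suspect,v1) N2.N2=(alive,v0) N2.N3=(alive,v0) | N3.N0=(alive,v0) N3.N1=(suspect,v1) N3.N2=(alive,v0) N3.N3=(alive,v0)
Op 9: gossip N2<->N1 -> N2.N0=(alive,v0) N2.N1=(suspect,v1) N2.N2=(alive,v0) N2.N3=(alive,v0) | N1.N0=(alive,v0) N1.N1=(suspect,v1) N1.N2=(alive,v0) N1.N3=(alive,v0)
Op 10: gossip N3<->N0 -> N3.N0=(alive,v0) N3.N1=(suspect,v1) N3.N2=(suspect,v1) N3.N3=(alive,v0) | N0.N0=(alive,v0) N0.N1=(suspect,v1) N0.N2=(suspect,v1) N0.N3=(alive,v0)
Op 11: N1 marks N1=suspect -> (suspect,v2)
Op 12: gossip N1<->N0 -> N1.N0=(alive,v0) N1.N1=(suspect,v2) N1.N2=(suspect,v1) N1.N3=(alive,v0) | N0.N0=(alive,v0) N0.N1=(suspect,v2) N0.N2=(suspect,v1) N0.N3=(alive,v0)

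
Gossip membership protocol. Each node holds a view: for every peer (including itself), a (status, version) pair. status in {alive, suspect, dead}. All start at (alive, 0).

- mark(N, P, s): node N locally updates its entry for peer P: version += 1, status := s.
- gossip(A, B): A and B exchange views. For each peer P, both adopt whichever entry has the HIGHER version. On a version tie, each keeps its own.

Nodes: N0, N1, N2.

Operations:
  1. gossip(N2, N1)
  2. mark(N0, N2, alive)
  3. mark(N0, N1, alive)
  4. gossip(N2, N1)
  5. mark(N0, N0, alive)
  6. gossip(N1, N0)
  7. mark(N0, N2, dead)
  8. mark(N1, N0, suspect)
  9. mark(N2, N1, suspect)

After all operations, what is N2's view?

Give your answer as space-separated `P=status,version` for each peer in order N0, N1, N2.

Answer: N0=alive,0 N1=suspect,1 N2=alive,0

Derivation:
Op 1: gossip N2<->N1 -> N2.N0=(alive,v0) N2.N1=(alive,v0) N2.N2=(alive,v0) | N1.N0=(alive,v0) N1.N1=(alive,v0) N1.N2=(alive,v0)
Op 2: N0 marks N2=alive -> (alive,v1)
Op 3: N0 marks N1=alive -> (alive,v1)
Op 4: gossip N2<->N1 -> N2.N0=(alive,v0) N2.N1=(alive,v0) N2.N2=(alive,v0) | N1.N0=(alive,v0) N1.N1=(alive,v0) N1.N2=(alive,v0)
Op 5: N0 marks N0=alive -> (alive,v1)
Op 6: gossip N1<->N0 -> N1.N0=(alive,v1) N1.N1=(alive,v1) N1.N2=(alive,v1) | N0.N0=(alive,v1) N0.N1=(alive,v1) N0.N2=(alive,v1)
Op 7: N0 marks N2=dead -> (dead,v2)
Op 8: N1 marks N0=suspect -> (suspect,v2)
Op 9: N2 marks N1=suspect -> (suspect,v1)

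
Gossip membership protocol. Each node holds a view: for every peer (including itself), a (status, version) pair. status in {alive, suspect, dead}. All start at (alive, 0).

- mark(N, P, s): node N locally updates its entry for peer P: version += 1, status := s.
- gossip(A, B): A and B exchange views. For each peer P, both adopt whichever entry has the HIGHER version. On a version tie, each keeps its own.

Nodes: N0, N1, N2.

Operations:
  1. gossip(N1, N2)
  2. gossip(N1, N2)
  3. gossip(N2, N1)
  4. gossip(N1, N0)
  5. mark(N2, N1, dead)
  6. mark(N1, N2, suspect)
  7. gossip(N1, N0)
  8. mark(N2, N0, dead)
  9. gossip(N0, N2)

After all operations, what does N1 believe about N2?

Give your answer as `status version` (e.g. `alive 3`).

Op 1: gossip N1<->N2 -> N1.N0=(alive,v0) N1.N1=(alive,v0) N1.N2=(alive,v0) | N2.N0=(alive,v0) N2.N1=(alive,v0) N2.N2=(alive,v0)
Op 2: gossip N1<->N2 -> N1.N0=(alive,v0) N1.N1=(alive,v0) N1.N2=(alive,v0) | N2.N0=(alive,v0) N2.N1=(alive,v0) N2.N2=(alive,v0)
Op 3: gossip N2<->N1 -> N2.N0=(alive,v0) N2.N1=(alive,v0) N2.N2=(alive,v0) | N1.N0=(alive,v0) N1.N1=(alive,v0) N1.N2=(alive,v0)
Op 4: gossip N1<->N0 -> N1.N0=(alive,v0) N1.N1=(alive,v0) N1.N2=(alive,v0) | N0.N0=(alive,v0) N0.N1=(alive,v0) N0.N2=(alive,v0)
Op 5: N2 marks N1=dead -> (dead,v1)
Op 6: N1 marks N2=suspect -> (suspect,v1)
Op 7: gossip N1<->N0 -> N1.N0=(alive,v0) N1.N1=(alive,v0) N1.N2=(suspect,v1) | N0.N0=(alive,v0) N0.N1=(alive,v0) N0.N2=(suspect,v1)
Op 8: N2 marks N0=dead -> (dead,v1)
Op 9: gossip N0<->N2 -> N0.N0=(dead,v1) N0.N1=(dead,v1) N0.N2=(suspect,v1) | N2.N0=(dead,v1) N2.N1=(dead,v1) N2.N2=(suspect,v1)

Answer: suspect 1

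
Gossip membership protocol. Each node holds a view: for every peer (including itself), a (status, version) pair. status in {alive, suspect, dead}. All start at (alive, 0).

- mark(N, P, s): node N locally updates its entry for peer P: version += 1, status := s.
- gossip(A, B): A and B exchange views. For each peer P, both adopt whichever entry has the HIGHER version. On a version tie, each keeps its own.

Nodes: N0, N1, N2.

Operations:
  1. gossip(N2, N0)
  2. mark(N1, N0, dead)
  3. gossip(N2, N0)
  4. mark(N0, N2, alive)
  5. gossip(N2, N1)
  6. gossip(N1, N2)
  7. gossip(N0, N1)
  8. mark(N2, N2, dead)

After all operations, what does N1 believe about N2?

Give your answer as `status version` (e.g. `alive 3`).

Op 1: gossip N2<->N0 -> N2.N0=(alive,v0) N2.N1=(alive,v0) N2.N2=(alive,v0) | N0.N0=(alive,v0) N0.N1=(alive,v0) N0.N2=(alive,v0)
Op 2: N1 marks N0=dead -> (dead,v1)
Op 3: gossip N2<->N0 -> N2.N0=(alive,v0) N2.N1=(alive,v0) N2.N2=(alive,v0) | N0.N0=(alive,v0) N0.N1=(alive,v0) N0.N2=(alive,v0)
Op 4: N0 marks N2=alive -> (alive,v1)
Op 5: gossip N2<->N1 -> N2.N0=(dead,v1) N2.N1=(alive,v0) N2.N2=(alive,v0) | N1.N0=(dead,v1) N1.N1=(alive,v0) N1.N2=(alive,v0)
Op 6: gossip N1<->N2 -> N1.N0=(dead,v1) N1.N1=(alive,v0) N1.N2=(alive,v0) | N2.N0=(dead,v1) N2.N1=(alive,v0) N2.N2=(alive,v0)
Op 7: gossip N0<->N1 -> N0.N0=(dead,v1) N0.N1=(alive,v0) N0.N2=(alive,v1) | N1.N0=(dead,v1) N1.N1=(alive,v0) N1.N2=(alive,v1)
Op 8: N2 marks N2=dead -> (dead,v1)

Answer: alive 1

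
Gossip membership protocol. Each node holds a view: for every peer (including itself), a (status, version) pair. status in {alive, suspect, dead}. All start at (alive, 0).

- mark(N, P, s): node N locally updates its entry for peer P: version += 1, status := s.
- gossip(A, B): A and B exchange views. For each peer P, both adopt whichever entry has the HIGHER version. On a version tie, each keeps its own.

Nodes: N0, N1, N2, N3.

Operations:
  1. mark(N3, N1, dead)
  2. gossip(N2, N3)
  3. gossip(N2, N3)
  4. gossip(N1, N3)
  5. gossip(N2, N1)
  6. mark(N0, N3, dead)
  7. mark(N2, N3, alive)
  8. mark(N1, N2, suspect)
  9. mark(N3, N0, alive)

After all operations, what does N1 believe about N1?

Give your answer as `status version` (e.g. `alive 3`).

Op 1: N3 marks N1=dead -> (dead,v1)
Op 2: gossip N2<->N3 -> N2.N0=(alive,v0) N2.N1=(dead,v1) N2.N2=(alive,v0) N2.N3=(alive,v0) | N3.N0=(alive,v0) N3.N1=(dead,v1) N3.N2=(alive,v0) N3.N3=(alive,v0)
Op 3: gossip N2<->N3 -> N2.N0=(alive,v0) N2.N1=(dead,v1) N2.N2=(alive,v0) N2.N3=(alive,v0) | N3.N0=(alive,v0) N3.N1=(dead,v1) N3.N2=(alive,v0) N3.N3=(alive,v0)
Op 4: gossip N1<->N3 -> N1.N0=(alive,v0) N1.N1=(dead,v1) N1.N2=(alive,v0) N1.N3=(alive,v0) | N3.N0=(alive,v0) N3.N1=(dead,v1) N3.N2=(alive,v0) N3.N3=(alive,v0)
Op 5: gossip N2<->N1 -> N2.N0=(alive,v0) N2.N1=(dead,v1) N2.N2=(alive,v0) N2.N3=(alive,v0) | N1.N0=(alive,v0) N1.N1=(dead,v1) N1.N2=(alive,v0) N1.N3=(alive,v0)
Op 6: N0 marks N3=dead -> (dead,v1)
Op 7: N2 marks N3=alive -> (alive,v1)
Op 8: N1 marks N2=suspect -> (suspect,v1)
Op 9: N3 marks N0=alive -> (alive,v1)

Answer: dead 1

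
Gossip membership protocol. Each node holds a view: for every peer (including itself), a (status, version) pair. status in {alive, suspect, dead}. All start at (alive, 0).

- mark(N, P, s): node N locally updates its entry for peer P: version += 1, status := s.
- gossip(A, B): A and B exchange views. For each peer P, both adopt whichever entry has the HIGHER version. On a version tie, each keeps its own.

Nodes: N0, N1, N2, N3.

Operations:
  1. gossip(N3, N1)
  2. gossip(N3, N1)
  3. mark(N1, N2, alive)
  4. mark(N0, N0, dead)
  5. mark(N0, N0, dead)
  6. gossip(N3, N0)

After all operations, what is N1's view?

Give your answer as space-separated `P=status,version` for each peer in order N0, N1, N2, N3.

Answer: N0=alive,0 N1=alive,0 N2=alive,1 N3=alive,0

Derivation:
Op 1: gossip N3<->N1 -> N3.N0=(alive,v0) N3.N1=(alive,v0) N3.N2=(alive,v0) N3.N3=(alive,v0) | N1.N0=(alive,v0) N1.N1=(alive,v0) N1.N2=(alive,v0) N1.N3=(alive,v0)
Op 2: gossip N3<->N1 -> N3.N0=(alive,v0) N3.N1=(alive,v0) N3.N2=(alive,v0) N3.N3=(alive,v0) | N1.N0=(alive,v0) N1.N1=(alive,v0) N1.N2=(alive,v0) N1.N3=(alive,v0)
Op 3: N1 marks N2=alive -> (alive,v1)
Op 4: N0 marks N0=dead -> (dead,v1)
Op 5: N0 marks N0=dead -> (dead,v2)
Op 6: gossip N3<->N0 -> N3.N0=(dead,v2) N3.N1=(alive,v0) N3.N2=(alive,v0) N3.N3=(alive,v0) | N0.N0=(dead,v2) N0.N1=(alive,v0) N0.N2=(alive,v0) N0.N3=(alive,v0)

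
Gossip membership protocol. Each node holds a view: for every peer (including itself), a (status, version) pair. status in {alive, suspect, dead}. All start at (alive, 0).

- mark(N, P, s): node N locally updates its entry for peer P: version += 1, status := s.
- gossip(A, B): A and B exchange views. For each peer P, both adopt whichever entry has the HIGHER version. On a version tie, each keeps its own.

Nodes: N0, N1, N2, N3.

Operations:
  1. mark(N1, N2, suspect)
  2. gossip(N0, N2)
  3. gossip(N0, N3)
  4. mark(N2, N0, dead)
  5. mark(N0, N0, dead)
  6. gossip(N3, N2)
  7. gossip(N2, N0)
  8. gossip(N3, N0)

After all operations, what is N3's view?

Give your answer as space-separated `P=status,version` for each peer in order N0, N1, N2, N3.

Op 1: N1 marks N2=suspect -> (suspect,v1)
Op 2: gossip N0<->N2 -> N0.N0=(alive,v0) N0.N1=(alive,v0) N0.N2=(alive,v0) N0.N3=(alive,v0) | N2.N0=(alive,v0) N2.N1=(alive,v0) N2.N2=(alive,v0) N2.N3=(alive,v0)
Op 3: gossip N0<->N3 -> N0.N0=(alive,v0) N0.N1=(alive,v0) N0.N2=(alive,v0) N0.N3=(alive,v0) | N3.N0=(alive,v0) N3.N1=(alive,v0) N3.N2=(alive,v0) N3.N3=(alive,v0)
Op 4: N2 marks N0=dead -> (dead,v1)
Op 5: N0 marks N0=dead -> (dead,v1)
Op 6: gossip N3<->N2 -> N3.N0=(dead,v1) N3.N1=(alive,v0) N3.N2=(alive,v0) N3.N3=(alive,v0) | N2.N0=(dead,v1) N2.N1=(alive,v0) N2.N2=(alive,v0) N2.N3=(alive,v0)
Op 7: gossip N2<->N0 -> N2.N0=(dead,v1) N2.N1=(alive,v0) N2.N2=(alive,v0) N2.N3=(alive,v0) | N0.N0=(dead,v1) N0.N1=(alive,v0) N0.N2=(alive,v0) N0.N3=(alive,v0)
Op 8: gossip N3<->N0 -> N3.N0=(dead,v1) N3.N1=(alive,v0) N3.N2=(alive,v0) N3.N3=(alive,v0) | N0.N0=(dead,v1) N0.N1=(alive,v0) N0.N2=(alive,v0) N0.N3=(alive,v0)

Answer: N0=dead,1 N1=alive,0 N2=alive,0 N3=alive,0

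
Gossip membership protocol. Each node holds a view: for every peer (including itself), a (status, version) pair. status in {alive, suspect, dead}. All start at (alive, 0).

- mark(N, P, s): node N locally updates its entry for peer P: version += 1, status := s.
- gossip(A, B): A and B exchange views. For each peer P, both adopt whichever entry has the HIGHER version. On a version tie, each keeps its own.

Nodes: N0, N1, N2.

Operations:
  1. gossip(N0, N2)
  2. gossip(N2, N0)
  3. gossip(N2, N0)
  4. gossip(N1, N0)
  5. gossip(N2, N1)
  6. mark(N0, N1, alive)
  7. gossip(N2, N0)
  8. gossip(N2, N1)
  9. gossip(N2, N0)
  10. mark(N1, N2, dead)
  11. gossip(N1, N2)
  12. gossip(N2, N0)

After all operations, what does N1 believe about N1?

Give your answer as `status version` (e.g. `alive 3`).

Op 1: gossip N0<->N2 -> N0.N0=(alive,v0) N0.N1=(alive,v0) N0.N2=(alive,v0) | N2.N0=(alive,v0) N2.N1=(alive,v0) N2.N2=(alive,v0)
Op 2: gossip N2<->N0 -> N2.N0=(alive,v0) N2.N1=(alive,v0) N2.N2=(alive,v0) | N0.N0=(alive,v0) N0.N1=(alive,v0) N0.N2=(alive,v0)
Op 3: gossip N2<->N0 -> N2.N0=(alive,v0) N2.N1=(alive,v0) N2.N2=(alive,v0) | N0.N0=(alive,v0) N0.N1=(alive,v0) N0.N2=(alive,v0)
Op 4: gossip N1<->N0 -> N1.N0=(alive,v0) N1.N1=(alive,v0) N1.N2=(alive,v0) | N0.N0=(alive,v0) N0.N1=(alive,v0) N0.N2=(alive,v0)
Op 5: gossip N2<->N1 -> N2.N0=(alive,v0) N2.N1=(alive,v0) N2.N2=(alive,v0) | N1.N0=(alive,v0) N1.N1=(alive,v0) N1.N2=(alive,v0)
Op 6: N0 marks N1=alive -> (alive,v1)
Op 7: gossip N2<->N0 -> N2.N0=(alive,v0) N2.N1=(alive,v1) N2.N2=(alive,v0) | N0.N0=(alive,v0) N0.N1=(alive,v1) N0.N2=(alive,v0)
Op 8: gossip N2<->N1 -> N2.N0=(alive,v0) N2.N1=(alive,v1) N2.N2=(alive,v0) | N1.N0=(alive,v0) N1.N1=(alive,v1) N1.N2=(alive,v0)
Op 9: gossip N2<->N0 -> N2.N0=(alive,v0) N2.N1=(alive,v1) N2.N2=(alive,v0) | N0.N0=(alive,v0) N0.N1=(alive,v1) N0.N2=(alive,v0)
Op 10: N1 marks N2=dead -> (dead,v1)
Op 11: gossip N1<->N2 -> N1.N0=(alive,v0) N1.N1=(alive,v1) N1.N2=(dead,v1) | N2.N0=(alive,v0) N2.N1=(alive,v1) N2.N2=(dead,v1)
Op 12: gossip N2<->N0 -> N2.N0=(alive,v0) N2.N1=(alive,v1) N2.N2=(dead,v1) | N0.N0=(alive,v0) N0.N1=(alive,v1) N0.N2=(dead,v1)

Answer: alive 1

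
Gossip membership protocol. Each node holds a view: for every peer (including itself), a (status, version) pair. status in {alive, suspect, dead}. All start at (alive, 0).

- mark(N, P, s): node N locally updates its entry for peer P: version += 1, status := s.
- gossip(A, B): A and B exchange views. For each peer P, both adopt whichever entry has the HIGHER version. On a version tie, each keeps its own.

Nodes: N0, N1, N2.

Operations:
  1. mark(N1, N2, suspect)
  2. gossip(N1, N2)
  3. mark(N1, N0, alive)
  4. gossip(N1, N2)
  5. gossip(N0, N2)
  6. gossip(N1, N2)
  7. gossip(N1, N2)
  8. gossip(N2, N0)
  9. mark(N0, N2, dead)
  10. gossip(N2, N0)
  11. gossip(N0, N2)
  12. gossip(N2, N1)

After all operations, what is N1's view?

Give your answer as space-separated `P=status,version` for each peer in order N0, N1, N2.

Op 1: N1 marks N2=suspect -> (suspect,v1)
Op 2: gossip N1<->N2 -> N1.N0=(alive,v0) N1.N1=(alive,v0) N1.N2=(suspect,v1) | N2.N0=(alive,v0) N2.N1=(alive,v0) N2.N2=(suspect,v1)
Op 3: N1 marks N0=alive -> (alive,v1)
Op 4: gossip N1<->N2 -> N1.N0=(alive,v1) N1.N1=(alive,v0) N1.N2=(suspect,v1) | N2.N0=(alive,v1) N2.N1=(alive,v0) N2.N2=(suspect,v1)
Op 5: gossip N0<->N2 -> N0.N0=(alive,v1) N0.N1=(alive,v0) N0.N2=(suspect,v1) | N2.N0=(alive,v1) N2.N1=(alive,v0) N2.N2=(suspect,v1)
Op 6: gossip N1<->N2 -> N1.N0=(alive,v1) N1.N1=(alive,v0) N1.N2=(suspect,v1) | N2.N0=(alive,v1) N2.N1=(alive,v0) N2.N2=(suspect,v1)
Op 7: gossip N1<->N2 -> N1.N0=(alive,v1) N1.N1=(alive,v0) N1.N2=(suspect,v1) | N2.N0=(alive,v1) N2.N1=(alive,v0) N2.N2=(suspect,v1)
Op 8: gossip N2<->N0 -> N2.N0=(alive,v1) N2.N1=(alive,v0) N2.N2=(suspect,v1) | N0.N0=(alive,v1) N0.N1=(alive,v0) N0.N2=(suspect,v1)
Op 9: N0 marks N2=dead -> (dead,v2)
Op 10: gossip N2<->N0 -> N2.N0=(alive,v1) N2.N1=(alive,v0) N2.N2=(dead,v2) | N0.N0=(alive,v1) N0.N1=(alive,v0) N0.N2=(dead,v2)
Op 11: gossip N0<->N2 -> N0.N0=(alive,v1) N0.N1=(alive,v0) N0.N2=(dead,v2) | N2.N0=(alive,v1) N2.N1=(alive,v0) N2.N2=(dead,v2)
Op 12: gossip N2<->N1 -> N2.N0=(alive,v1) N2.N1=(alive,v0) N2.N2=(dead,v2) | N1.N0=(alive,v1) N1.N1=(alive,v0) N1.N2=(dead,v2)

Answer: N0=alive,1 N1=alive,0 N2=dead,2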